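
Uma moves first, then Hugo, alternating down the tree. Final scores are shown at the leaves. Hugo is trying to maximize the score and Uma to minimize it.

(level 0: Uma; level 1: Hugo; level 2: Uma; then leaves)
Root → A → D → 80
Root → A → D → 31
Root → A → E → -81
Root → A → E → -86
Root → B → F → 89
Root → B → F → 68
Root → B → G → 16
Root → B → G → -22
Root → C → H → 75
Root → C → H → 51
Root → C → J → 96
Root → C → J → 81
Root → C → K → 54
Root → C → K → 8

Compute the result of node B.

68

F (Uma): min(89, 68) = 68
G (Uma): min(16, -22) = -22
B (Hugo): max(68, -22) = 68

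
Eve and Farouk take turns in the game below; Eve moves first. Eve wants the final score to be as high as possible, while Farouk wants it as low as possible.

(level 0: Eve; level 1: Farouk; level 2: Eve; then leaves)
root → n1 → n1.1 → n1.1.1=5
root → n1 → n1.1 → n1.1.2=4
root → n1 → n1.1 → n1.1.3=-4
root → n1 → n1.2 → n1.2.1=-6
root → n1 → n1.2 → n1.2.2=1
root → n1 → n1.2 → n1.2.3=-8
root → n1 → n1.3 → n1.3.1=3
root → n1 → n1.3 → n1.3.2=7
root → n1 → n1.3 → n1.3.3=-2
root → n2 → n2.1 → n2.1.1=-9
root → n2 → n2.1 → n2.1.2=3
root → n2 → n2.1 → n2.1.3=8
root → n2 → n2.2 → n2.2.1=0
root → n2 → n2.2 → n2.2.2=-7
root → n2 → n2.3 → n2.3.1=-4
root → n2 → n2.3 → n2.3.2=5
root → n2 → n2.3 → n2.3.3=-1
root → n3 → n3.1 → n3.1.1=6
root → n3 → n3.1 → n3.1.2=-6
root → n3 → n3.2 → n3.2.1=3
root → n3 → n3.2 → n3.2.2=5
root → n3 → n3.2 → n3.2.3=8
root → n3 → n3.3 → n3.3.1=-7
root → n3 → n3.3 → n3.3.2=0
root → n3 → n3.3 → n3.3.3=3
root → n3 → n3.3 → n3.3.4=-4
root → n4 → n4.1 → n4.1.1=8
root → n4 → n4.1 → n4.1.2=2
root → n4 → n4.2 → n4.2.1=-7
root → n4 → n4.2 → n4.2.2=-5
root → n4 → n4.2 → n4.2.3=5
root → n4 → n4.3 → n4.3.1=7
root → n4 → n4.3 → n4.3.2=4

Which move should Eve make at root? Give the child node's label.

n1.1 (Eve): max(5, 4, -4) = 5
n1.2 (Eve): max(-6, 1, -8) = 1
n1.3 (Eve): max(3, 7, -2) = 7
n1 (Farouk): min(5, 1, 7) = 1
n2.1 (Eve): max(-9, 3, 8) = 8
n2.2 (Eve): max(0, -7) = 0
n2.3 (Eve): max(-4, 5, -1) = 5
n2 (Farouk): min(8, 0, 5) = 0
n3.1 (Eve): max(6, -6) = 6
n3.2 (Eve): max(3, 5, 8) = 8
n3.3 (Eve): max(-7, 0, 3, -4) = 3
n3 (Farouk): min(6, 8, 3) = 3
n4.1 (Eve): max(8, 2) = 8
n4.2 (Eve): max(-7, -5, 5) = 5
n4.3 (Eve): max(7, 4) = 7
n4 (Farouk): min(8, 5, 7) = 5
root (Eve): max(1, 0, 3, 5) = 5
Eve at root wants the highest of {n1=1, n2=0, n3=3, n4=5}, so chooses n4.

n4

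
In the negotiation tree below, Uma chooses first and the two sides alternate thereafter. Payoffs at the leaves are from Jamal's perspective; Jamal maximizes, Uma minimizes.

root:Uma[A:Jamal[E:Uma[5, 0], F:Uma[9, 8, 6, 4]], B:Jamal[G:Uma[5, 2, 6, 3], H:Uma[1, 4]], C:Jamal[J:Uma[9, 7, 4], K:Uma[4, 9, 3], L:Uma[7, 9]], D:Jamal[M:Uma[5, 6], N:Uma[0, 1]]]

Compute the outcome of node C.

7

J (Uma): min(9, 7, 4) = 4
K (Uma): min(4, 9, 3) = 3
L (Uma): min(7, 9) = 7
C (Jamal): max(4, 3, 7) = 7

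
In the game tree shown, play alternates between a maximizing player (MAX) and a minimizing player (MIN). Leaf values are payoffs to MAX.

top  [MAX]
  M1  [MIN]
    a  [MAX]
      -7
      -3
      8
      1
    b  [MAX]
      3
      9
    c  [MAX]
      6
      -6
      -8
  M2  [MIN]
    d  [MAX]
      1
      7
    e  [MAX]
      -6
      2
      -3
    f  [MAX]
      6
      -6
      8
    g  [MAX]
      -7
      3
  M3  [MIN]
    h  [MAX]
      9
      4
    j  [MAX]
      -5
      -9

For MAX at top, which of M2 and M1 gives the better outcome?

M1

d (MAX): max(1, 7) = 7
e (MAX): max(-6, 2, -3) = 2
f (MAX): max(6, -6, 8) = 8
g (MAX): max(-7, 3) = 3
M2 (MIN): min(7, 2, 8, 3) = 2
a (MAX): max(-7, -3, 8, 1) = 8
b (MAX): max(3, 9) = 9
c (MAX): max(6, -6, -8) = 6
M1 (MIN): min(8, 9, 6) = 6
MAX prefers the higher value; M2=2, M1=6. M1 is better since 6 > 2.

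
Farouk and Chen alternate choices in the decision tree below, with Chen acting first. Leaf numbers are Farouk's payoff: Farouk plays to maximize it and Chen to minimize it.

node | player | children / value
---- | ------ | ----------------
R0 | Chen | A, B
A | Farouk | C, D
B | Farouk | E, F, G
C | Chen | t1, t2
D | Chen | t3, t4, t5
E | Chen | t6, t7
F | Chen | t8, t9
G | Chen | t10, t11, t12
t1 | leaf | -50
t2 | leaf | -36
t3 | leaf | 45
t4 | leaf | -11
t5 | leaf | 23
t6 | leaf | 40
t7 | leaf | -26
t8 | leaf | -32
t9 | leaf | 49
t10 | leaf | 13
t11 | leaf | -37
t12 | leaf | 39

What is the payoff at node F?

F (Chen): min(-32, 49) = -32

-32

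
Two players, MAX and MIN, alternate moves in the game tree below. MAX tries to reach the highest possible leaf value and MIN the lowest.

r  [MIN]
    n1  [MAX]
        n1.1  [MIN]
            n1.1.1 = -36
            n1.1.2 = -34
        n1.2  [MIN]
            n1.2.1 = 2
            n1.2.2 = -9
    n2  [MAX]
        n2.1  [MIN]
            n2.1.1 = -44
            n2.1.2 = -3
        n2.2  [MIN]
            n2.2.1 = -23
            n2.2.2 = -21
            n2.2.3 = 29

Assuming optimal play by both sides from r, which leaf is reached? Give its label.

n1.1 (MIN): min(-36, -34) = -36
n1.2 (MIN): min(2, -9) = -9
n1 (MAX): max(-36, -9) = -9
n2.1 (MIN): min(-44, -3) = -44
n2.2 (MIN): min(-23, -21, 29) = -23
n2 (MAX): max(-44, -23) = -23
r (MIN): min(-9, -23) = -23
At r, MIN picks n2 (lowest: -23).
At n2, MAX picks n2.2 (highest: -23).
At n2.2, MIN picks n2.2.1 (lowest: -23).
Terminal value -23.

n2.2.1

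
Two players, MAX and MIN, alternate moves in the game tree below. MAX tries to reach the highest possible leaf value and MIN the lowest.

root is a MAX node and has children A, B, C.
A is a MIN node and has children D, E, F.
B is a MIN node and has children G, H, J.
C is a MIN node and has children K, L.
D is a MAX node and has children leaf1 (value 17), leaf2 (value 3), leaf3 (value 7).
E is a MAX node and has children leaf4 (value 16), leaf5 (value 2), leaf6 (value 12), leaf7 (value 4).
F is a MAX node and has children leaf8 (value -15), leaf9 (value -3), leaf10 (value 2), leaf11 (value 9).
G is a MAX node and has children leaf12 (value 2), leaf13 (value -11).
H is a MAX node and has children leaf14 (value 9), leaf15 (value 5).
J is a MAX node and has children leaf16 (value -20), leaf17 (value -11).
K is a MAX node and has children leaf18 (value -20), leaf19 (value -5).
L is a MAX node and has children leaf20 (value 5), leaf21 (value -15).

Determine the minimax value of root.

D (MAX): max(17, 3, 7) = 17
E (MAX): max(16, 2, 12, 4) = 16
F (MAX): max(-15, -3, 2, 9) = 9
A (MIN): min(17, 16, 9) = 9
G (MAX): max(2, -11) = 2
H (MAX): max(9, 5) = 9
J (MAX): max(-20, -11) = -11
B (MIN): min(2, 9, -11) = -11
K (MAX): max(-20, -5) = -5
L (MAX): max(5, -15) = 5
C (MIN): min(-5, 5) = -5
root (MAX): max(9, -11, -5) = 9

9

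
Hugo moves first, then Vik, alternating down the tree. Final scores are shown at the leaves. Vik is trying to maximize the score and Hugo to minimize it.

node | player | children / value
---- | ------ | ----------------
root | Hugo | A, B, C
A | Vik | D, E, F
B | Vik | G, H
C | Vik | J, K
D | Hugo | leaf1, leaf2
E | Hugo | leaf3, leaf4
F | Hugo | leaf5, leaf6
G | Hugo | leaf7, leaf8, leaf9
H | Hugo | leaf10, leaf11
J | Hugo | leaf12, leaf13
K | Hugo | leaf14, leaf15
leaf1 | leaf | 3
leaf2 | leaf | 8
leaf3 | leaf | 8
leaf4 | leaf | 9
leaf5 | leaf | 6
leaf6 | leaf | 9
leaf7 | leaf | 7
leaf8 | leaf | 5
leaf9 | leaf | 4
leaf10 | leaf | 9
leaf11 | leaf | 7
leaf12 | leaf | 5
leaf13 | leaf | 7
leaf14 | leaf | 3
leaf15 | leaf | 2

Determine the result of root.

5

D (Hugo): min(3, 8) = 3
E (Hugo): min(8, 9) = 8
F (Hugo): min(6, 9) = 6
A (Vik): max(3, 8, 6) = 8
G (Hugo): min(7, 5, 4) = 4
H (Hugo): min(9, 7) = 7
B (Vik): max(4, 7) = 7
J (Hugo): min(5, 7) = 5
K (Hugo): min(3, 2) = 2
C (Vik): max(5, 2) = 5
root (Hugo): min(8, 7, 5) = 5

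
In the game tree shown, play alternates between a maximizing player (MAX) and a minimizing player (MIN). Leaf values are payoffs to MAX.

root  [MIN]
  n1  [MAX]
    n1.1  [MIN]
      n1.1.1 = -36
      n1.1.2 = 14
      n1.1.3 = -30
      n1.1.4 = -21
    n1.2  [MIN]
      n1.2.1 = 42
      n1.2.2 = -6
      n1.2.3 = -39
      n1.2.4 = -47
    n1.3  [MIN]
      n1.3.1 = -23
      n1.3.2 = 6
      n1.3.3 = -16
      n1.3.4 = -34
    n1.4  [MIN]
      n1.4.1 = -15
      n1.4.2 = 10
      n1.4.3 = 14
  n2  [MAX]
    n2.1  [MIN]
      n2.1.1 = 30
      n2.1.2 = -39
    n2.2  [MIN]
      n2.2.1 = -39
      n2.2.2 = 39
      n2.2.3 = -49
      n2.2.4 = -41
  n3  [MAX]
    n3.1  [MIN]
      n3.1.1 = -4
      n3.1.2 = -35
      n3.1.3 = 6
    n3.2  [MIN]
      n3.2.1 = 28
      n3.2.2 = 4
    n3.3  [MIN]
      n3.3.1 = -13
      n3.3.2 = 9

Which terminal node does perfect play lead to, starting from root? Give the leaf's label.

n1.1 (MIN): min(-36, 14, -30, -21) = -36
n1.2 (MIN): min(42, -6, -39, -47) = -47
n1.3 (MIN): min(-23, 6, -16, -34) = -34
n1.4 (MIN): min(-15, 10, 14) = -15
n1 (MAX): max(-36, -47, -34, -15) = -15
n2.1 (MIN): min(30, -39) = -39
n2.2 (MIN): min(-39, 39, -49, -41) = -49
n2 (MAX): max(-39, -49) = -39
n3.1 (MIN): min(-4, -35, 6) = -35
n3.2 (MIN): min(28, 4) = 4
n3.3 (MIN): min(-13, 9) = -13
n3 (MAX): max(-35, 4, -13) = 4
root (MIN): min(-15, -39, 4) = -39
At root, MIN picks n2 (lowest: -39).
At n2, MAX picks n2.1 (highest: -39).
At n2.1, MIN picks n2.1.2 (lowest: -39).
Terminal value -39.

n2.1.2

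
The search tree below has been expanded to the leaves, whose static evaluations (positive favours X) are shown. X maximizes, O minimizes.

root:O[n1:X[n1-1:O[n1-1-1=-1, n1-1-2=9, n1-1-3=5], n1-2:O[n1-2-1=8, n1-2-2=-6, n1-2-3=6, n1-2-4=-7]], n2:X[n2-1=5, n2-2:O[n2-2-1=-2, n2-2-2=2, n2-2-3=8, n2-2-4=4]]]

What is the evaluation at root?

-1

n1-1 (O): min(-1, 9, 5) = -1
n1-2 (O): min(8, -6, 6, -7) = -7
n1 (X): max(-1, -7) = -1
n2-2 (O): min(-2, 2, 8, 4) = -2
n2 (X): max(5, -2) = 5
root (O): min(-1, 5) = -1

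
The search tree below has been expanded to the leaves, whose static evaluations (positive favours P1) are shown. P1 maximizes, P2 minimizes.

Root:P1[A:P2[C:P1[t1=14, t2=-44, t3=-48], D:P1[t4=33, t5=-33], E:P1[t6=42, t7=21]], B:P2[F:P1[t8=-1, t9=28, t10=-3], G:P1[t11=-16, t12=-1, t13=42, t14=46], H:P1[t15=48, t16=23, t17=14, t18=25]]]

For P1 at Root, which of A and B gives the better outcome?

C (P1): max(14, -44, -48) = 14
D (P1): max(33, -33) = 33
E (P1): max(42, 21) = 42
A (P2): min(14, 33, 42) = 14
F (P1): max(-1, 28, -3) = 28
G (P1): max(-16, -1, 42, 46) = 46
H (P1): max(48, 23, 14, 25) = 48
B (P2): min(28, 46, 48) = 28
P1 prefers the higher value; A=14, B=28. B is better since 28 > 14.

B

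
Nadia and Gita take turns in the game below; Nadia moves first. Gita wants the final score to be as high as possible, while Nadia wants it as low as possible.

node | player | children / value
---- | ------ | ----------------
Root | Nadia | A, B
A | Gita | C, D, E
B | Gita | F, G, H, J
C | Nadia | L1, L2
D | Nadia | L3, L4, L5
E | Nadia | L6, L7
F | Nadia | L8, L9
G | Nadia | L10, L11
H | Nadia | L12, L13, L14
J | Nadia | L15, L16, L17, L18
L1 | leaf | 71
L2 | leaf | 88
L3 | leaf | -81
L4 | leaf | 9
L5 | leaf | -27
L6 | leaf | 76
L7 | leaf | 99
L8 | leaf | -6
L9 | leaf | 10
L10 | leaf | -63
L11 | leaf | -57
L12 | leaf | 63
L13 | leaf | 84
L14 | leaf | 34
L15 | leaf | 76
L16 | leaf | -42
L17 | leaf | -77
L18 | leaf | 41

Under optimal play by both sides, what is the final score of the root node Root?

C (Nadia): min(71, 88) = 71
D (Nadia): min(-81, 9, -27) = -81
E (Nadia): min(76, 99) = 76
A (Gita): max(71, -81, 76) = 76
F (Nadia): min(-6, 10) = -6
G (Nadia): min(-63, -57) = -63
H (Nadia): min(63, 84, 34) = 34
J (Nadia): min(76, -42, -77, 41) = -77
B (Gita): max(-6, -63, 34, -77) = 34
Root (Nadia): min(76, 34) = 34

34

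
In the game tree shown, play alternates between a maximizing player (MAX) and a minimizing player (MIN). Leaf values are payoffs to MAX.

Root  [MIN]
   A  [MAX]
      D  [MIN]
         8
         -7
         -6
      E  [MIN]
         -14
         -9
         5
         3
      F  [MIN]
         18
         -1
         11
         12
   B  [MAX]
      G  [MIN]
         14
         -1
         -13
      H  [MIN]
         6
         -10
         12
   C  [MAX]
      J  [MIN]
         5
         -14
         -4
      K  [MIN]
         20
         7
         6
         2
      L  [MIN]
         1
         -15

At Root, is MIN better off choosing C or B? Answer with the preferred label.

B

J (MIN): min(5, -14, -4) = -14
K (MIN): min(20, 7, 6, 2) = 2
L (MIN): min(1, -15) = -15
C (MAX): max(-14, 2, -15) = 2
G (MIN): min(14, -1, -13) = -13
H (MIN): min(6, -10, 12) = -10
B (MAX): max(-13, -10) = -10
MIN prefers the lower value; C=2, B=-10. B is better since -10 < 2.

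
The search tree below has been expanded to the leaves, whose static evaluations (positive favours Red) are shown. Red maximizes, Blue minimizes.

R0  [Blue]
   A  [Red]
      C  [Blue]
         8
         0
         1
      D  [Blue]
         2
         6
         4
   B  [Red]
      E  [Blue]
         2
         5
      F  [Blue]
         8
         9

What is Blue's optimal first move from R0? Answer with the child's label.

A

C (Blue): min(8, 0, 1) = 0
D (Blue): min(2, 6, 4) = 2
A (Red): max(0, 2) = 2
E (Blue): min(2, 5) = 2
F (Blue): min(8, 9) = 8
B (Red): max(2, 8) = 8
R0 (Blue): min(2, 8) = 2
Blue at R0 wants the lowest of {A=2, B=8}, so chooses A.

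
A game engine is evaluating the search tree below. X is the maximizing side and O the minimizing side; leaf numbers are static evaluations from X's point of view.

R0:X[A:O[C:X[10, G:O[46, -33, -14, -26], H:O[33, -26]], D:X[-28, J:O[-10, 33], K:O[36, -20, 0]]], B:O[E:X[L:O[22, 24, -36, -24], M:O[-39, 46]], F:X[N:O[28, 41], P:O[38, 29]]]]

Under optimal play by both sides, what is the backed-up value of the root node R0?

-10

G (O): min(46, -33, -14, -26) = -33
H (O): min(33, -26) = -26
C (X): max(10, -33, -26) = 10
J (O): min(-10, 33) = -10
K (O): min(36, -20, 0) = -20
D (X): max(-28, -10, -20) = -10
A (O): min(10, -10) = -10
L (O): min(22, 24, -36, -24) = -36
M (O): min(-39, 46) = -39
E (X): max(-36, -39) = -36
N (O): min(28, 41) = 28
P (O): min(38, 29) = 29
F (X): max(28, 29) = 29
B (O): min(-36, 29) = -36
R0 (X): max(-10, -36) = -10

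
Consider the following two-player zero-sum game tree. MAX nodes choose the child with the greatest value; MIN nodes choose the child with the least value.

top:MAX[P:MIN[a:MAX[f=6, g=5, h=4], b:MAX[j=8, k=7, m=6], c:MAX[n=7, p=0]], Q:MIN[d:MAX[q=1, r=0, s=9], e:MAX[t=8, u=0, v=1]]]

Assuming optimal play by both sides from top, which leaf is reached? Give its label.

t

a (MAX): max(6, 5, 4) = 6
b (MAX): max(8, 7, 6) = 8
c (MAX): max(7, 0) = 7
P (MIN): min(6, 8, 7) = 6
d (MAX): max(1, 0, 9) = 9
e (MAX): max(8, 0, 1) = 8
Q (MIN): min(9, 8) = 8
top (MAX): max(6, 8) = 8
At top, MAX picks Q (highest: 8).
At Q, MIN picks e (lowest: 8).
At e, MAX picks t (highest: 8).
Terminal value 8.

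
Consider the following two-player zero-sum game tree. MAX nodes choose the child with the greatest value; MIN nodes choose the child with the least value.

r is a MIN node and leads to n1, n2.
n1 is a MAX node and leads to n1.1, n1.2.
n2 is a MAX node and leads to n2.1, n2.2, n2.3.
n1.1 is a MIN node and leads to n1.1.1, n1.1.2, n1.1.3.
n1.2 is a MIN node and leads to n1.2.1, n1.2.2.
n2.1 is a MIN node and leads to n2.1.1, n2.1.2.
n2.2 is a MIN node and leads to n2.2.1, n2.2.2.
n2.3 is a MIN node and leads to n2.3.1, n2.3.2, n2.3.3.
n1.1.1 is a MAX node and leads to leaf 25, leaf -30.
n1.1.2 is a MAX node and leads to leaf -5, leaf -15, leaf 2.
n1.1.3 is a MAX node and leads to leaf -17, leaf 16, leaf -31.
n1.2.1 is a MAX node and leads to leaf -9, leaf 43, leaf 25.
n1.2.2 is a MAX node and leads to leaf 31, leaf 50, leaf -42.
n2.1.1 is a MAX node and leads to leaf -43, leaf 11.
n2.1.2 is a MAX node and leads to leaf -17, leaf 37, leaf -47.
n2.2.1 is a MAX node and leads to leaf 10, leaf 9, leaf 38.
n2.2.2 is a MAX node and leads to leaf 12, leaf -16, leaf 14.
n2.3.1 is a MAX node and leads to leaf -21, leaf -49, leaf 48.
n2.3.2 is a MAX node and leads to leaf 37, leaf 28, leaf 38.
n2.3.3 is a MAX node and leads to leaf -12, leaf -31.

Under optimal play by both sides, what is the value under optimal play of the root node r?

n1.1.1 (MAX): max(25, -30) = 25
n1.1.2 (MAX): max(-5, -15, 2) = 2
n1.1.3 (MAX): max(-17, 16, -31) = 16
n1.1 (MIN): min(25, 2, 16) = 2
n1.2.1 (MAX): max(-9, 43, 25) = 43
n1.2.2 (MAX): max(31, 50, -42) = 50
n1.2 (MIN): min(43, 50) = 43
n1 (MAX): max(2, 43) = 43
n2.1.1 (MAX): max(-43, 11) = 11
n2.1.2 (MAX): max(-17, 37, -47) = 37
n2.1 (MIN): min(11, 37) = 11
n2.2.1 (MAX): max(10, 9, 38) = 38
n2.2.2 (MAX): max(12, -16, 14) = 14
n2.2 (MIN): min(38, 14) = 14
n2.3.1 (MAX): max(-21, -49, 48) = 48
n2.3.2 (MAX): max(37, 28, 38) = 38
n2.3.3 (MAX): max(-12, -31) = -12
n2.3 (MIN): min(48, 38, -12) = -12
n2 (MAX): max(11, 14, -12) = 14
r (MIN): min(43, 14) = 14

14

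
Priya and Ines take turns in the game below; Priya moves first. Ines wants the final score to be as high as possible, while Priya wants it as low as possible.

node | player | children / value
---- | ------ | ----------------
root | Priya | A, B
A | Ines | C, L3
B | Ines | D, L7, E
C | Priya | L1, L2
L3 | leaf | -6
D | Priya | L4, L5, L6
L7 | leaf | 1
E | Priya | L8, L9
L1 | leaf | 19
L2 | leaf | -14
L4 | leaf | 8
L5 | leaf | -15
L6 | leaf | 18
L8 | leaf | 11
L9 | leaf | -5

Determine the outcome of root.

C (Priya): min(19, -14) = -14
A (Ines): max(-14, -6) = -6
D (Priya): min(8, -15, 18) = -15
E (Priya): min(11, -5) = -5
B (Ines): max(-15, 1, -5) = 1
root (Priya): min(-6, 1) = -6

-6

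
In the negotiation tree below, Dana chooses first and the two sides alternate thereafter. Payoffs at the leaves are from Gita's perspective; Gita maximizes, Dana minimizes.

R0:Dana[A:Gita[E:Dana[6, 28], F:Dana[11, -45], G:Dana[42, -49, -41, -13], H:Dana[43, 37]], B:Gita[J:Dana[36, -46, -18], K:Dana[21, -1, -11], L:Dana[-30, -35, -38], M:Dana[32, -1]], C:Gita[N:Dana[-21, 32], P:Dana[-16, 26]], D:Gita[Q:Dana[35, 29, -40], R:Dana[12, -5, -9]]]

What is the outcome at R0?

E (Dana): min(6, 28) = 6
F (Dana): min(11, -45) = -45
G (Dana): min(42, -49, -41, -13) = -49
H (Dana): min(43, 37) = 37
A (Gita): max(6, -45, -49, 37) = 37
J (Dana): min(36, -46, -18) = -46
K (Dana): min(21, -1, -11) = -11
L (Dana): min(-30, -35, -38) = -38
M (Dana): min(32, -1) = -1
B (Gita): max(-46, -11, -38, -1) = -1
N (Dana): min(-21, 32) = -21
P (Dana): min(-16, 26) = -16
C (Gita): max(-21, -16) = -16
Q (Dana): min(35, 29, -40) = -40
R (Dana): min(12, -5, -9) = -9
D (Gita): max(-40, -9) = -9
R0 (Dana): min(37, -1, -16, -9) = -16

-16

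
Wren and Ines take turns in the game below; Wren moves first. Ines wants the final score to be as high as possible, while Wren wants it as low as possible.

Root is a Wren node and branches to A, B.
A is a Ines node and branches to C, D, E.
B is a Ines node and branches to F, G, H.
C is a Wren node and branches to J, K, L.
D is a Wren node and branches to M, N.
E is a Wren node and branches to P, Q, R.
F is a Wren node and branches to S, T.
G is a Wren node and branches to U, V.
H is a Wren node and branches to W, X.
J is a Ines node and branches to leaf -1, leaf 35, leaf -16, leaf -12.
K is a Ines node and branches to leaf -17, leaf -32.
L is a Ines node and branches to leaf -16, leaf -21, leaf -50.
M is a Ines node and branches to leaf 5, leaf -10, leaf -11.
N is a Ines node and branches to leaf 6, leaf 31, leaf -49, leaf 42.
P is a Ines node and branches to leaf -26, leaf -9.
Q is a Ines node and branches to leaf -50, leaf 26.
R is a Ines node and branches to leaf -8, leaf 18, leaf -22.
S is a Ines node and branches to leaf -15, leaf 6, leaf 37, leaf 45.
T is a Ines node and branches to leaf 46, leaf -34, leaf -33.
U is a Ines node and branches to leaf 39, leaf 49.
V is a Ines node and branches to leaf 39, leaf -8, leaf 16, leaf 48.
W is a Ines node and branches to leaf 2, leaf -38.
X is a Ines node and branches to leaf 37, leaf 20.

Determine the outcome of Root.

5

J (Ines): max(-1, 35, -16, -12) = 35
K (Ines): max(-17, -32) = -17
L (Ines): max(-16, -21, -50) = -16
C (Wren): min(35, -17, -16) = -17
M (Ines): max(5, -10, -11) = 5
N (Ines): max(6, 31, -49, 42) = 42
D (Wren): min(5, 42) = 5
P (Ines): max(-26, -9) = -9
Q (Ines): max(-50, 26) = 26
R (Ines): max(-8, 18, -22) = 18
E (Wren): min(-9, 26, 18) = -9
A (Ines): max(-17, 5, -9) = 5
S (Ines): max(-15, 6, 37, 45) = 45
T (Ines): max(46, -34, -33) = 46
F (Wren): min(45, 46) = 45
U (Ines): max(39, 49) = 49
V (Ines): max(39, -8, 16, 48) = 48
G (Wren): min(49, 48) = 48
W (Ines): max(2, -38) = 2
X (Ines): max(37, 20) = 37
H (Wren): min(2, 37) = 2
B (Ines): max(45, 48, 2) = 48
Root (Wren): min(5, 48) = 5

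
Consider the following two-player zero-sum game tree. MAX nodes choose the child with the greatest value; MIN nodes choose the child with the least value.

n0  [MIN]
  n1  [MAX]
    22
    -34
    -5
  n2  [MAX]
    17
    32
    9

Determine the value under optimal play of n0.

n1 (MAX): max(22, -34, -5) = 22
n2 (MAX): max(17, 32, 9) = 32
n0 (MIN): min(22, 32) = 22

22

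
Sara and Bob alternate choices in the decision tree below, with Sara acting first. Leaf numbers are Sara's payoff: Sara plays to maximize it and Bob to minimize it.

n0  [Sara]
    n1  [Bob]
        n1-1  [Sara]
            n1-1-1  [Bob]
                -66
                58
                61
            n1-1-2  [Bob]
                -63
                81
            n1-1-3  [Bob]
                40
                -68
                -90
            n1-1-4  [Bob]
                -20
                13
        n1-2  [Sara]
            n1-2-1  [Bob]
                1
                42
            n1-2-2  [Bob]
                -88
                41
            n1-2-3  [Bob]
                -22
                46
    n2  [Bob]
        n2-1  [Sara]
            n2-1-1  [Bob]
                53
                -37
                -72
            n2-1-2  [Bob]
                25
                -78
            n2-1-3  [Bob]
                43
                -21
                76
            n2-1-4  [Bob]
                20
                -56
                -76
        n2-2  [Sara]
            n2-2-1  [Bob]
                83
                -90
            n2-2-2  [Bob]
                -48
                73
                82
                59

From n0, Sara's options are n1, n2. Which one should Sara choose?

n1-1-1 (Bob): min(-66, 58, 61) = -66
n1-1-2 (Bob): min(-63, 81) = -63
n1-1-3 (Bob): min(40, -68, -90) = -90
n1-1-4 (Bob): min(-20, 13) = -20
n1-1 (Sara): max(-66, -63, -90, -20) = -20
n1-2-1 (Bob): min(1, 42) = 1
n1-2-2 (Bob): min(-88, 41) = -88
n1-2-3 (Bob): min(-22, 46) = -22
n1-2 (Sara): max(1, -88, -22) = 1
n1 (Bob): min(-20, 1) = -20
n2-1-1 (Bob): min(53, -37, -72) = -72
n2-1-2 (Bob): min(25, -78) = -78
n2-1-3 (Bob): min(43, -21, 76) = -21
n2-1-4 (Bob): min(20, -56, -76) = -76
n2-1 (Sara): max(-72, -78, -21, -76) = -21
n2-2-1 (Bob): min(83, -90) = -90
n2-2-2 (Bob): min(-48, 73, 82, 59) = -48
n2-2 (Sara): max(-90, -48) = -48
n2 (Bob): min(-21, -48) = -48
n0 (Sara): max(-20, -48) = -20
Sara at n0 wants the highest of {n1=-20, n2=-48}, so chooses n1.

n1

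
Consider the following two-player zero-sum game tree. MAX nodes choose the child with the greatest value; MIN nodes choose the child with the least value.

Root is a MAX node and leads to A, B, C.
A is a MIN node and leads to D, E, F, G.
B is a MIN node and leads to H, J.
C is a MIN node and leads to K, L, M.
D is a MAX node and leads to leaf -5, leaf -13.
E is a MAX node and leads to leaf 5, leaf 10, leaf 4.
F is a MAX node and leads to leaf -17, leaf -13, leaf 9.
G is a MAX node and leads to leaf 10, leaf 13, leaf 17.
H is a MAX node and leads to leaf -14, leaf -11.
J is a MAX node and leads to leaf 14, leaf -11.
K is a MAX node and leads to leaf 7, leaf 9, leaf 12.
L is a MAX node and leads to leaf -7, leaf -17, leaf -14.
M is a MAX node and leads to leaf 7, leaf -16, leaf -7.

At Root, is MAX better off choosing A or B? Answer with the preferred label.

A

D (MAX): max(-5, -13) = -5
E (MAX): max(5, 10, 4) = 10
F (MAX): max(-17, -13, 9) = 9
G (MAX): max(10, 13, 17) = 17
A (MIN): min(-5, 10, 9, 17) = -5
H (MAX): max(-14, -11) = -11
J (MAX): max(14, -11) = 14
B (MIN): min(-11, 14) = -11
MAX prefers the higher value; A=-5, B=-11. A is better since -5 > -11.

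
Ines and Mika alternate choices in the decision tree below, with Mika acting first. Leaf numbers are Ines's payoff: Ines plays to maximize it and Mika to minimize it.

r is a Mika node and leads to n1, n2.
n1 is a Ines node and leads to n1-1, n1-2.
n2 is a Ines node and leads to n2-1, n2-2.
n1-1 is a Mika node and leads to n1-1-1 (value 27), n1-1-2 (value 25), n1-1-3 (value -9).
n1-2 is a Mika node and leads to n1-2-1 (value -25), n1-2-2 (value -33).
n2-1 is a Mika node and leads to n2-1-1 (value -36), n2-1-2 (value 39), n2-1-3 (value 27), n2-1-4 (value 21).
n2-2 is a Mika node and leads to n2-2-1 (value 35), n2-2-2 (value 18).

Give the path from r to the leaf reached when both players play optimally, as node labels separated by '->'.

n1-1 (Mika): min(27, 25, -9) = -9
n1-2 (Mika): min(-25, -33) = -33
n1 (Ines): max(-9, -33) = -9
n2-1 (Mika): min(-36, 39, 27, 21) = -36
n2-2 (Mika): min(35, 18) = 18
n2 (Ines): max(-36, 18) = 18
r (Mika): min(-9, 18) = -9
At r, Mika picks n1 (lowest: -9).
At n1, Ines picks n1-1 (highest: -9).
At n1-1, Mika picks n1-1-3 (lowest: -9).
Terminal value -9.

r -> n1 -> n1-1 -> n1-1-3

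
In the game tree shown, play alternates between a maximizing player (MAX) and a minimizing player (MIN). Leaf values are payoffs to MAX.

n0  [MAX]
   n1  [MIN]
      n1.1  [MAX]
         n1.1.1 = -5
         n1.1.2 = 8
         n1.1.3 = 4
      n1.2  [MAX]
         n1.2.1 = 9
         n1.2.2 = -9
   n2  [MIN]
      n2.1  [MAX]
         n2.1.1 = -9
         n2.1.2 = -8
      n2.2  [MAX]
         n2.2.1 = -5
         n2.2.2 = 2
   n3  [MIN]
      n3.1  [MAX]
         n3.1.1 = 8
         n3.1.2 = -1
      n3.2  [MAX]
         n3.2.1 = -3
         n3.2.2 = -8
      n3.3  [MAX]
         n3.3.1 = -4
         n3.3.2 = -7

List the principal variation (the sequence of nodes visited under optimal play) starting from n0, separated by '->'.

n1.1 (MAX): max(-5, 8, 4) = 8
n1.2 (MAX): max(9, -9) = 9
n1 (MIN): min(8, 9) = 8
n2.1 (MAX): max(-9, -8) = -8
n2.2 (MAX): max(-5, 2) = 2
n2 (MIN): min(-8, 2) = -8
n3.1 (MAX): max(8, -1) = 8
n3.2 (MAX): max(-3, -8) = -3
n3.3 (MAX): max(-4, -7) = -4
n3 (MIN): min(8, -3, -4) = -4
n0 (MAX): max(8, -8, -4) = 8
At n0, MAX picks n1 (highest: 8).
At n1, MIN picks n1.1 (lowest: 8).
At n1.1, MAX picks n1.1.2 (highest: 8).
Terminal value 8.

n0 -> n1 -> n1.1 -> n1.1.2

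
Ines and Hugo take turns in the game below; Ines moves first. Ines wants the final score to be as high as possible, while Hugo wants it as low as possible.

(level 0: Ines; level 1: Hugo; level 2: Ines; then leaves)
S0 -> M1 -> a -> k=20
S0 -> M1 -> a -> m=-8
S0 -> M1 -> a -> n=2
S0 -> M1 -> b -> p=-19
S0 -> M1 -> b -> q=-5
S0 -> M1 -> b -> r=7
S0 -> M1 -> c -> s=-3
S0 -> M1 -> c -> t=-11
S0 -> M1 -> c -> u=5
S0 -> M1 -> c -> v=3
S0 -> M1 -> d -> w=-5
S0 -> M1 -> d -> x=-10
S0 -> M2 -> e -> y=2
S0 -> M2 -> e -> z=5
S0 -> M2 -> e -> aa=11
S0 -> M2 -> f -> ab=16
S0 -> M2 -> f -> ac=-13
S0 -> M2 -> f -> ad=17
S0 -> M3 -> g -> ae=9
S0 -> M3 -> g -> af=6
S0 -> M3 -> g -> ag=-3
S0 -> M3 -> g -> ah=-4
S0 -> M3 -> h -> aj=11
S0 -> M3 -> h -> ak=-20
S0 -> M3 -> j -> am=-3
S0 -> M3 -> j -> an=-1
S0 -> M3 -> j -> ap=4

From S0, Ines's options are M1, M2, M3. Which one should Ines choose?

a (Ines): max(20, -8, 2) = 20
b (Ines): max(-19, -5, 7) = 7
c (Ines): max(-3, -11, 5, 3) = 5
d (Ines): max(-5, -10) = -5
M1 (Hugo): min(20, 7, 5, -5) = -5
e (Ines): max(2, 5, 11) = 11
f (Ines): max(16, -13, 17) = 17
M2 (Hugo): min(11, 17) = 11
g (Ines): max(9, 6, -3, -4) = 9
h (Ines): max(11, -20) = 11
j (Ines): max(-3, -1, 4) = 4
M3 (Hugo): min(9, 11, 4) = 4
S0 (Ines): max(-5, 11, 4) = 11
Ines at S0 wants the highest of {M1=-5, M2=11, M3=4}, so chooses M2.

M2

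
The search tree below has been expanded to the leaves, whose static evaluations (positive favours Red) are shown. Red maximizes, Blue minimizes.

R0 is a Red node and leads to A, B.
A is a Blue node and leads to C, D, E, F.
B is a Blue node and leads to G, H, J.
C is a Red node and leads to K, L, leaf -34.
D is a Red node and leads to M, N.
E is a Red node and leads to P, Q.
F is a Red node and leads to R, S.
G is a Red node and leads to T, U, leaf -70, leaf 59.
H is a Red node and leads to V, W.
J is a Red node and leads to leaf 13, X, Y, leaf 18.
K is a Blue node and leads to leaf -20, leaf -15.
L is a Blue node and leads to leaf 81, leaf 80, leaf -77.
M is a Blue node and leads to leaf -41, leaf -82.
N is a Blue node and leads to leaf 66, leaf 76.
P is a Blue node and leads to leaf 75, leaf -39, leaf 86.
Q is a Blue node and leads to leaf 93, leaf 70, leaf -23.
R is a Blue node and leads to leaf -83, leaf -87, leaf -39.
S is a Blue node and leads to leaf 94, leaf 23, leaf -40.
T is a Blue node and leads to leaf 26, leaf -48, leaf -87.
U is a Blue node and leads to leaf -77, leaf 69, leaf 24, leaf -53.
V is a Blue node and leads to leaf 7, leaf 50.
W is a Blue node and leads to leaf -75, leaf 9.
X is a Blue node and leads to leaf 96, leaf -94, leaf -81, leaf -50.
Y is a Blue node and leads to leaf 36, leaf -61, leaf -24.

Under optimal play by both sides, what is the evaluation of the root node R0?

K (Blue): min(-20, -15) = -20
L (Blue): min(81, 80, -77) = -77
C (Red): max(-20, -77, -34) = -20
M (Blue): min(-41, -82) = -82
N (Blue): min(66, 76) = 66
D (Red): max(-82, 66) = 66
P (Blue): min(75, -39, 86) = -39
Q (Blue): min(93, 70, -23) = -23
E (Red): max(-39, -23) = -23
R (Blue): min(-83, -87, -39) = -87
S (Blue): min(94, 23, -40) = -40
F (Red): max(-87, -40) = -40
A (Blue): min(-20, 66, -23, -40) = -40
T (Blue): min(26, -48, -87) = -87
U (Blue): min(-77, 69, 24, -53) = -77
G (Red): max(-87, -77, -70, 59) = 59
V (Blue): min(7, 50) = 7
W (Blue): min(-75, 9) = -75
H (Red): max(7, -75) = 7
X (Blue): min(96, -94, -81, -50) = -94
Y (Blue): min(36, -61, -24) = -61
J (Red): max(13, -94, -61, 18) = 18
B (Blue): min(59, 7, 18) = 7
R0 (Red): max(-40, 7) = 7

7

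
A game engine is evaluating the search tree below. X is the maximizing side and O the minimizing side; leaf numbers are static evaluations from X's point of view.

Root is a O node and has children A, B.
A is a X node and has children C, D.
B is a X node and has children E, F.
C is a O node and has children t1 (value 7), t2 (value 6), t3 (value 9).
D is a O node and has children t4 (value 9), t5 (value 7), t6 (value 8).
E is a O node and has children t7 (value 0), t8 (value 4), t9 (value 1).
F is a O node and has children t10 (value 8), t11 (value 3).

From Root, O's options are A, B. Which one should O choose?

B

C (O): min(7, 6, 9) = 6
D (O): min(9, 7, 8) = 7
A (X): max(6, 7) = 7
E (O): min(0, 4, 1) = 0
F (O): min(8, 3) = 3
B (X): max(0, 3) = 3
Root (O): min(7, 3) = 3
O at Root wants the lowest of {A=7, B=3}, so chooses B.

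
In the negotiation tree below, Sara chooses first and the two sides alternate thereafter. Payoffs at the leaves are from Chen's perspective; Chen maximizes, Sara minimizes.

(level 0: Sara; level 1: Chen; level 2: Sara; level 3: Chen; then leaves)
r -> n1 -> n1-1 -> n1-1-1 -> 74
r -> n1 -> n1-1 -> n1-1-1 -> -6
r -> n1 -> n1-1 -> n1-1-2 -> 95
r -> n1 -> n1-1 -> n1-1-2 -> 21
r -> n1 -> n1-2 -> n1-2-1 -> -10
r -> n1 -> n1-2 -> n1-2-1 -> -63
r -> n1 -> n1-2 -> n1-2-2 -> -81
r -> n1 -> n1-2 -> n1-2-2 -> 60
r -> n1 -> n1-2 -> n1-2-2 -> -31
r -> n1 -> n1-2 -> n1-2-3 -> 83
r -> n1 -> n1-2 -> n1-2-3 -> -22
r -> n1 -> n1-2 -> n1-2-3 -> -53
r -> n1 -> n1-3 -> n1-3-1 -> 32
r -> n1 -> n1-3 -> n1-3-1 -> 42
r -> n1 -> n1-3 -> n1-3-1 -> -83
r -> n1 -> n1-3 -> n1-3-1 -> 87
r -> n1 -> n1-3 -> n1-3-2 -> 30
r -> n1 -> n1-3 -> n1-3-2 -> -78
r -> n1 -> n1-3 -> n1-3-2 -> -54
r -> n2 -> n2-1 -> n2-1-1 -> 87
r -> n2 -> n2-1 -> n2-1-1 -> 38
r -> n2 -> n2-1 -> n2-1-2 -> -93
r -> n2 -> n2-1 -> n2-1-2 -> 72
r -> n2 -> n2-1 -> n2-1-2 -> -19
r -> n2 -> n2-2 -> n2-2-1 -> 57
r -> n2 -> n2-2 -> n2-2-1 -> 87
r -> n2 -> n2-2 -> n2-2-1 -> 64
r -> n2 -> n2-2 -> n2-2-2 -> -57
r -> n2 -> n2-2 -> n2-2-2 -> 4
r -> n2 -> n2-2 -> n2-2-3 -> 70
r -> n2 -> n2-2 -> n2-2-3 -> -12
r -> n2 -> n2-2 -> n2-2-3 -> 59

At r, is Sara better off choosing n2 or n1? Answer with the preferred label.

n2

n2-1-1 (Chen): max(87, 38) = 87
n2-1-2 (Chen): max(-93, 72, -19) = 72
n2-1 (Sara): min(87, 72) = 72
n2-2-1 (Chen): max(57, 87, 64) = 87
n2-2-2 (Chen): max(-57, 4) = 4
n2-2-3 (Chen): max(70, -12, 59) = 70
n2-2 (Sara): min(87, 4, 70) = 4
n2 (Chen): max(72, 4) = 72
n1-1-1 (Chen): max(74, -6) = 74
n1-1-2 (Chen): max(95, 21) = 95
n1-1 (Sara): min(74, 95) = 74
n1-2-1 (Chen): max(-10, -63) = -10
n1-2-2 (Chen): max(-81, 60, -31) = 60
n1-2-3 (Chen): max(83, -22, -53) = 83
n1-2 (Sara): min(-10, 60, 83) = -10
n1-3-1 (Chen): max(32, 42, -83, 87) = 87
n1-3-2 (Chen): max(30, -78, -54) = 30
n1-3 (Sara): min(87, 30) = 30
n1 (Chen): max(74, -10, 30) = 74
Sara prefers the lower value; n2=72, n1=74. n2 is better since 72 < 74.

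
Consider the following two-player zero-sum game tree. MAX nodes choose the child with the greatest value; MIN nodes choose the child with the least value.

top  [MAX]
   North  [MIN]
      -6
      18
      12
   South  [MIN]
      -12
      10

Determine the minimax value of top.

-6

North (MIN): min(-6, 18, 12) = -6
South (MIN): min(-12, 10) = -12
top (MAX): max(-6, -12) = -6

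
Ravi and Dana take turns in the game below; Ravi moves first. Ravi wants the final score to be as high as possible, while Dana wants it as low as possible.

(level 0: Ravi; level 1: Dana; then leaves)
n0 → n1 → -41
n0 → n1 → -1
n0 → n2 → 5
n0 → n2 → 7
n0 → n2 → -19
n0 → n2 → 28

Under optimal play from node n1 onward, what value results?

-41

n1 (Dana): min(-41, -1) = -41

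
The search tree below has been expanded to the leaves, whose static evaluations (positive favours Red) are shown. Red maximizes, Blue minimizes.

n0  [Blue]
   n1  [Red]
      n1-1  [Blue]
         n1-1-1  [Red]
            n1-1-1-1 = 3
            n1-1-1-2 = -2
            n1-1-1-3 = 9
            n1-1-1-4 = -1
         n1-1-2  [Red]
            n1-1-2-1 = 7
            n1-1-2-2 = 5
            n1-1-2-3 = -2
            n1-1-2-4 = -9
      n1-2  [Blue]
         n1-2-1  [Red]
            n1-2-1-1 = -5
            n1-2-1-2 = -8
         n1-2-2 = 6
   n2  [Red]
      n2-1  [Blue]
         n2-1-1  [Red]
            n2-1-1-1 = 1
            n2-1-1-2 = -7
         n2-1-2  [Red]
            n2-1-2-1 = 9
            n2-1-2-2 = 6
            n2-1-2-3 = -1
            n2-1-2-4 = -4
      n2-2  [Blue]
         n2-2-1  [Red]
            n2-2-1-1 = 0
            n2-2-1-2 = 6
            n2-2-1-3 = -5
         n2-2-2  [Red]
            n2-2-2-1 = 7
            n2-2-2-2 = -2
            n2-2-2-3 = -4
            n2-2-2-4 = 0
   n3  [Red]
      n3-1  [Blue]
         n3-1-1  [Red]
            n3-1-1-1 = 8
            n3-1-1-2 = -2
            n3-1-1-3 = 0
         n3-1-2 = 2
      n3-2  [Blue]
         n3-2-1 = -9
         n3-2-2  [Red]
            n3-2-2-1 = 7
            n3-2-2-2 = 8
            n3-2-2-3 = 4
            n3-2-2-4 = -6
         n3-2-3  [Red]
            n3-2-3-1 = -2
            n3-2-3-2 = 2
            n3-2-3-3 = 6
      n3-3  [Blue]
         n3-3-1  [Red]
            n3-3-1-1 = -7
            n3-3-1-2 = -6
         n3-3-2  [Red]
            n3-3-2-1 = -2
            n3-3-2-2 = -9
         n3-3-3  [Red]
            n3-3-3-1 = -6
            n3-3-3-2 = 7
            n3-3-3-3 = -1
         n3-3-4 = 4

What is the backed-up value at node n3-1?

n3-1-1 (Red): max(8, -2, 0) = 8
n3-1 (Blue): min(8, 2) = 2

2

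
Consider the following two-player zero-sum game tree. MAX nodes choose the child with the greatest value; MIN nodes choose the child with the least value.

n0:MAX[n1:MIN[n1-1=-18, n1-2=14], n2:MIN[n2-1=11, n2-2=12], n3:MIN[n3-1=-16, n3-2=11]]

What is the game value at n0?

11

n1 (MIN): min(-18, 14) = -18
n2 (MIN): min(11, 12) = 11
n3 (MIN): min(-16, 11) = -16
n0 (MAX): max(-18, 11, -16) = 11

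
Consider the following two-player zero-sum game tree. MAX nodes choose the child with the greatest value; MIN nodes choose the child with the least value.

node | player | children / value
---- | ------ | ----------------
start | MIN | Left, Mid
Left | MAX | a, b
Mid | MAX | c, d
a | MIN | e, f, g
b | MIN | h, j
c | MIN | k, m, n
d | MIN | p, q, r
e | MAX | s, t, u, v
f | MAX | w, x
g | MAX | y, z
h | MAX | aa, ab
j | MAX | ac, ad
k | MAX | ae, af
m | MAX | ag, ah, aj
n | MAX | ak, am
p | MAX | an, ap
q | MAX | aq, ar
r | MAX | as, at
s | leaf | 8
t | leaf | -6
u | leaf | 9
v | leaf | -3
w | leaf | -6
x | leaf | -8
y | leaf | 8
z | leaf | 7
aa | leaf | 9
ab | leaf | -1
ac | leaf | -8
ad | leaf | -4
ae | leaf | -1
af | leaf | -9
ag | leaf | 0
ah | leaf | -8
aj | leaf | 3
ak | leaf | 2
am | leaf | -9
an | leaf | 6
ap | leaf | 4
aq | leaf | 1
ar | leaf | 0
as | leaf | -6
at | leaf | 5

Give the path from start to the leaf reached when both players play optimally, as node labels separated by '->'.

e (MAX): max(8, -6, 9, -3) = 9
f (MAX): max(-6, -8) = -6
g (MAX): max(8, 7) = 8
a (MIN): min(9, -6, 8) = -6
h (MAX): max(9, -1) = 9
j (MAX): max(-8, -4) = -4
b (MIN): min(9, -4) = -4
Left (MAX): max(-6, -4) = -4
k (MAX): max(-1, -9) = -1
m (MAX): max(0, -8, 3) = 3
n (MAX): max(2, -9) = 2
c (MIN): min(-1, 3, 2) = -1
p (MAX): max(6, 4) = 6
q (MAX): max(1, 0) = 1
r (MAX): max(-6, 5) = 5
d (MIN): min(6, 1, 5) = 1
Mid (MAX): max(-1, 1) = 1
start (MIN): min(-4, 1) = -4
At start, MIN picks Left (lowest: -4).
At Left, MAX picks b (highest: -4).
At b, MIN picks j (lowest: -4).
At j, MAX picks ad (highest: -4).
Terminal value -4.

start -> Left -> b -> j -> ad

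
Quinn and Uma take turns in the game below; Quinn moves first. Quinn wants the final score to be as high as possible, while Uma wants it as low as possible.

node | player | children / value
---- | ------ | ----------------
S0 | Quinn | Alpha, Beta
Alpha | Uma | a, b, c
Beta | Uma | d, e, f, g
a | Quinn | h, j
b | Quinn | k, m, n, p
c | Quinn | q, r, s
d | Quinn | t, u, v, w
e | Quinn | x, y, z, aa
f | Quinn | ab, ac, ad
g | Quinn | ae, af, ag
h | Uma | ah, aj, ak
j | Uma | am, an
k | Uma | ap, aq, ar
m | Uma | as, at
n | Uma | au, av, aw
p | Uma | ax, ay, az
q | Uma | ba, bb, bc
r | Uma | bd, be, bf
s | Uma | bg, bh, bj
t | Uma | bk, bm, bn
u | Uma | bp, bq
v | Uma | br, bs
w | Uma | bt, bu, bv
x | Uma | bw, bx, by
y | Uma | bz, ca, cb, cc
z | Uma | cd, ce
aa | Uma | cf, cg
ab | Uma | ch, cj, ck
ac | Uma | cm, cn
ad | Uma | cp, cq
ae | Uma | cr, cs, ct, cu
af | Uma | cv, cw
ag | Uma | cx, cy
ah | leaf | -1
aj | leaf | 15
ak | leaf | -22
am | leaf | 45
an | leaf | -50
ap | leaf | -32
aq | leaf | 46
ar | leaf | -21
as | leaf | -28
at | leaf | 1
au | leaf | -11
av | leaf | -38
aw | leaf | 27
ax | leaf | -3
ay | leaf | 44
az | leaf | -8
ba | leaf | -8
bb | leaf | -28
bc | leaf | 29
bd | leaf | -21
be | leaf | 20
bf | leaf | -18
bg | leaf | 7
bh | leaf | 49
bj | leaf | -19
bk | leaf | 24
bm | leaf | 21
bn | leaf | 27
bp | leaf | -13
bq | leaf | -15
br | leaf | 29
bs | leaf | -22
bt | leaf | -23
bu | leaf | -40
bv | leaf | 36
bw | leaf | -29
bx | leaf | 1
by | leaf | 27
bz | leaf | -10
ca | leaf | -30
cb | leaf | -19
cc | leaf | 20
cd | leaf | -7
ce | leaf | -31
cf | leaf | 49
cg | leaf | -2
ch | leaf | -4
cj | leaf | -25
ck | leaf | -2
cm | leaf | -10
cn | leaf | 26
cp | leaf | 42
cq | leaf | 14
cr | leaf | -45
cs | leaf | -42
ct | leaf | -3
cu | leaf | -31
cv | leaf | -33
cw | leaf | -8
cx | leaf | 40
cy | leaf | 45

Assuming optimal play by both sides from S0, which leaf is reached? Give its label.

h (Uma): min(-1, 15, -22) = -22
j (Uma): min(45, -50) = -50
a (Quinn): max(-22, -50) = -22
k (Uma): min(-32, 46, -21) = -32
m (Uma): min(-28, 1) = -28
n (Uma): min(-11, -38, 27) = -38
p (Uma): min(-3, 44, -8) = -8
b (Quinn): max(-32, -28, -38, -8) = -8
q (Uma): min(-8, -28, 29) = -28
r (Uma): min(-21, 20, -18) = -21
s (Uma): min(7, 49, -19) = -19
c (Quinn): max(-28, -21, -19) = -19
Alpha (Uma): min(-22, -8, -19) = -22
t (Uma): min(24, 21, 27) = 21
u (Uma): min(-13, -15) = -15
v (Uma): min(29, -22) = -22
w (Uma): min(-23, -40, 36) = -40
d (Quinn): max(21, -15, -22, -40) = 21
x (Uma): min(-29, 1, 27) = -29
y (Uma): min(-10, -30, -19, 20) = -30
z (Uma): min(-7, -31) = -31
aa (Uma): min(49, -2) = -2
e (Quinn): max(-29, -30, -31, -2) = -2
ab (Uma): min(-4, -25, -2) = -25
ac (Uma): min(-10, 26) = -10
ad (Uma): min(42, 14) = 14
f (Quinn): max(-25, -10, 14) = 14
ae (Uma): min(-45, -42, -3, -31) = -45
af (Uma): min(-33, -8) = -33
ag (Uma): min(40, 45) = 40
g (Quinn): max(-45, -33, 40) = 40
Beta (Uma): min(21, -2, 14, 40) = -2
S0 (Quinn): max(-22, -2) = -2
At S0, Quinn picks Beta (highest: -2).
At Beta, Uma picks e (lowest: -2).
At e, Quinn picks aa (highest: -2).
At aa, Uma picks cg (lowest: -2).
Terminal value -2.

cg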